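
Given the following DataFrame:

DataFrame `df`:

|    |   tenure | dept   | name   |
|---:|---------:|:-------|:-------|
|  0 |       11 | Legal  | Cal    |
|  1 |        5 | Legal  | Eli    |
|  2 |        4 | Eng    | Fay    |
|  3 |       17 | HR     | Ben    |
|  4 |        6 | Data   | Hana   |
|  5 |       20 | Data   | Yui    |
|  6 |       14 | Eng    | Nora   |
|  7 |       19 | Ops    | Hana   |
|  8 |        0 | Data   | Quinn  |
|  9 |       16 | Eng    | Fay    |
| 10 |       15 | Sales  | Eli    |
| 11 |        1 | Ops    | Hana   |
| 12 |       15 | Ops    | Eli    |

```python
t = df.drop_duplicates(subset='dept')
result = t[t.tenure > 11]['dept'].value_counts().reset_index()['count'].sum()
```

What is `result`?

3

drop duplicate dept (keep=first):
    tenure   dept  name
0       11  Legal   Cal
2        4    Eng   Fay
3       17     HR   Ben
4        6   Data  Hana
7       19    Ops  Hana
10      15  Sales   Eli
filter rows where tenure > 11:
    tenure   dept  name
3       17     HR   Ben
7       19    Ops  Hana
10      15  Sales   Eli
value_counts of dept:
dept
HR       1
Ops      1
Sales    1
Name: count, dtype: int64
reset_index():
    dept  count
0     HR      1
1    Ops      1
2  Sales      1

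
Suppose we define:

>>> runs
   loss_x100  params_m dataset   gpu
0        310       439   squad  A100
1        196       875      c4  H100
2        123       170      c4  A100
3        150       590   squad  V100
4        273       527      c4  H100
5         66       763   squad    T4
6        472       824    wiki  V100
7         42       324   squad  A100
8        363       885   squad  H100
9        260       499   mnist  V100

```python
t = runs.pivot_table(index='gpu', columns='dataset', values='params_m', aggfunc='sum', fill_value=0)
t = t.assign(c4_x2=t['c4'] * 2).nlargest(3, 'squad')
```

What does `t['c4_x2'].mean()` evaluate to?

pivot: rows=gpu, cols=dataset, sum(params_m):
dataset    c4  mnist  squad  wiki
gpu                              
A100      170      0    763     0
H100     1402      0    885     0
T4          0      0    763     0
V100        0    499    590   824
add column c4_x2 = t['c4'] * 2:
dataset    c4  mnist  squad  wiki  c4_x2
gpu                                     
A100      170      0    763     0    340
H100     1402      0    885     0   2804
T4          0      0    763     0      0
V100        0    499    590   824      0
take 3 rows with largest squad:
dataset    c4  mnist  squad  wiki  c4_x2
gpu                                     
H100     1402      0    885     0   2804
A100      170      0    763     0    340
T4          0      0    763     0      0

1048.0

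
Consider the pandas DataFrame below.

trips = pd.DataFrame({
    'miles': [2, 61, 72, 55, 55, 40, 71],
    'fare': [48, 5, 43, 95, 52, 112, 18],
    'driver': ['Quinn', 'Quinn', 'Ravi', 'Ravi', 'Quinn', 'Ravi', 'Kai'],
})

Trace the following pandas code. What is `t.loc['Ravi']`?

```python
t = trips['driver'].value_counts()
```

value_counts of driver:
driver
Quinn    3
Ravi     3
Kai      1
Name: count, dtype: int64

3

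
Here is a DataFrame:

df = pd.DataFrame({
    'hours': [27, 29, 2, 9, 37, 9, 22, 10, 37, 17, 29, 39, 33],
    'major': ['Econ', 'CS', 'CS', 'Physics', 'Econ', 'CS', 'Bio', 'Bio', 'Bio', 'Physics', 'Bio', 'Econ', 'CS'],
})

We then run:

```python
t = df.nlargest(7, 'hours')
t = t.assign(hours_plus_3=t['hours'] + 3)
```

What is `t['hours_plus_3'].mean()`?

take 7 rows with largest hours:
    hours major
11     39  Econ
4      37  Econ
8      37   Bio
12     33    CS
1      29    CS
10     29   Bio
0      27  Econ
add column hours_plus_3 = t['hours'] + 3:
    hours major  hours_plus_3
11     39  Econ            42
4      37  Econ            40
8      37   Bio            40
12     33    CS            36
1      29    CS            32
10     29   Bio            32
0      27  Econ            30
Then the mean of column 'hours_plus_3': 36.0

36.0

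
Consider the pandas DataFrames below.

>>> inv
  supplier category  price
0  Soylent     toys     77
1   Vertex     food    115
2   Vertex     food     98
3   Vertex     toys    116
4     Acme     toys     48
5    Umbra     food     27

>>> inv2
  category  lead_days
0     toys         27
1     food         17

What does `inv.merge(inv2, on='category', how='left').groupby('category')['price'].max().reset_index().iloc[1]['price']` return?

116

merge on 'category' (how='left') → 6 rows:
  supplier category  price  lead_days
0  Soylent     toys     77         27
1   Vertex     food    115         17
2   Vertex     food     98         17
3   Vertex     toys    116         27
4     Acme     toys     48         27
5    Umbra     food     27         17
group by category, max of price:
category
food    115
toys    116
Name: price, dtype: int64
reset_index():
  category  price
0     food    115
1     toys    116
Reading off the value at position 1, column 'price', we get 116.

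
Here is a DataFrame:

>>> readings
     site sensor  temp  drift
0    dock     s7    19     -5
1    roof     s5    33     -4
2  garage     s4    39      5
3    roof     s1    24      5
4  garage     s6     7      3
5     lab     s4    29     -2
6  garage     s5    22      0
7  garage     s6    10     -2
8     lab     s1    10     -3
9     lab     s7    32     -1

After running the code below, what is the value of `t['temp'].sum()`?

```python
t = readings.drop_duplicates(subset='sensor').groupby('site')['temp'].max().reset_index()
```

91

drop duplicate sensor (keep=first):
     site sensor  temp  drift
0    dock     s7    19     -5
1    roof     s5    33     -4
2  garage     s4    39      5
3    roof     s1    24      5
4  garage     s6     7      3
group by site, max of temp:
site
dock      19
garage    39
roof      33
Name: temp, dtype: int64
reset_index():
     site  temp
0    dock    19
1  garage    39
2    roof    33
Then the sum of column 'temp': 91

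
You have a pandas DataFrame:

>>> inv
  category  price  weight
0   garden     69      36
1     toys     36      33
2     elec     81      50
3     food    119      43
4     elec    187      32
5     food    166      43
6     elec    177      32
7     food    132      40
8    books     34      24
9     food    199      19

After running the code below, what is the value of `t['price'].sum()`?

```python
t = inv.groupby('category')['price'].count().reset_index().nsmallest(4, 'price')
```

6

group by category, count of price:
category
books     1
elec      3
food      4
garden    1
toys      1
Name: price, dtype: int64
reset_index():
  category  price
0    books      1
1     elec      3
2     food      4
3   garden      1
4     toys      1
take 4 rows with smallest price:
  category  price
0    books      1
3   garden      1
4     toys      1
1     elec      3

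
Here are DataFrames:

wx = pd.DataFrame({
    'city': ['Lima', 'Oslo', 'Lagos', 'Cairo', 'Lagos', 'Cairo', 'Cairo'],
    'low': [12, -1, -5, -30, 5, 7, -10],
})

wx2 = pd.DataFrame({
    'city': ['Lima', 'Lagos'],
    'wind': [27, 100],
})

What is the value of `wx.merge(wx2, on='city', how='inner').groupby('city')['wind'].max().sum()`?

merge on 'city' (how='inner') → 3 rows:
    city  low  wind
0   Lima   12    27
1  Lagos   -5   100
2  Lagos    5   100
group by city, max of wind:
city
Lagos    100
Lima      27
Name: wind, dtype: int64
Taking the sum of the resulting series gives 127.

127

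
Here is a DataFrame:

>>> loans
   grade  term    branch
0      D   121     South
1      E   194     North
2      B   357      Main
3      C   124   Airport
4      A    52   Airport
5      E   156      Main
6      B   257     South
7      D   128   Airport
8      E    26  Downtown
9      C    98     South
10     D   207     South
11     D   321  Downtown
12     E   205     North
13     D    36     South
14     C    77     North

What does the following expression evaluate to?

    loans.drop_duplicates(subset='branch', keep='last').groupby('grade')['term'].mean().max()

161.666666667

drop duplicate branch (keep=last):
   grade  term    branch
5      E   156      Main
7      D   128   Airport
11     D   321  Downtown
13     D    36     South
14     C    77     North
group by grade, mean of term:
grade
C     77.000000
D    161.666667
E    156.000000
Name: term, dtype: float64
Then the max of the resulting series: 161.666666667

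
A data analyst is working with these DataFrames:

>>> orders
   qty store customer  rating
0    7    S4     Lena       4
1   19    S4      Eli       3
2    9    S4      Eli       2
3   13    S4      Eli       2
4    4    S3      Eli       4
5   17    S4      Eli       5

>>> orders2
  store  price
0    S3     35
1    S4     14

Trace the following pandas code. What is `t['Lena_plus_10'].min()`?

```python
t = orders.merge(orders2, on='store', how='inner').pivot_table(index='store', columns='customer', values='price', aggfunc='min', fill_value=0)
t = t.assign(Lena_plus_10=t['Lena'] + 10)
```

10

merge on 'store' (how='inner') → 6 rows:
   qty store customer  rating  price
0    7    S4     Lena       4     14
1   19    S4      Eli       3     14
2    9    S4      Eli       2     14
3   13    S4      Eli       2     14
4    4    S3      Eli       4     35
5   17    S4      Eli       5     14
pivot: rows=store, cols=customer, min(price):
customer  Eli  Lena
store              
S3         35     0
S4         14    14
add column Lena_plus_10 = t['Lena'] + 10:
customer  Eli  Lena  Lena_plus_10
store                            
S3         35     0            10
S4         14    14            24
The min of column 'Lena_plus_10' is 10.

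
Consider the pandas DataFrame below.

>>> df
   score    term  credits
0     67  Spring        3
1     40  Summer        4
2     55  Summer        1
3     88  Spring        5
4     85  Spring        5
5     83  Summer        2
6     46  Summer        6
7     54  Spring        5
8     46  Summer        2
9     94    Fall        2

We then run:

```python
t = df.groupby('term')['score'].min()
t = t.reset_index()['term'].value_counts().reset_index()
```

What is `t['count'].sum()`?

3

group by term, min of score:
term
Fall      94
Spring    54
Summer    40
Name: score, dtype: int64
reset_index():
     term  score
0    Fall     94
1  Spring     54
2  Summer     40
value_counts of term:
term
Fall      1
Spring    1
Summer    1
Name: count, dtype: int64
reset_index():
     term  count
0    Fall      1
1  Spring      1
2  Summer      1
Taking the sum of column 'count' gives 3.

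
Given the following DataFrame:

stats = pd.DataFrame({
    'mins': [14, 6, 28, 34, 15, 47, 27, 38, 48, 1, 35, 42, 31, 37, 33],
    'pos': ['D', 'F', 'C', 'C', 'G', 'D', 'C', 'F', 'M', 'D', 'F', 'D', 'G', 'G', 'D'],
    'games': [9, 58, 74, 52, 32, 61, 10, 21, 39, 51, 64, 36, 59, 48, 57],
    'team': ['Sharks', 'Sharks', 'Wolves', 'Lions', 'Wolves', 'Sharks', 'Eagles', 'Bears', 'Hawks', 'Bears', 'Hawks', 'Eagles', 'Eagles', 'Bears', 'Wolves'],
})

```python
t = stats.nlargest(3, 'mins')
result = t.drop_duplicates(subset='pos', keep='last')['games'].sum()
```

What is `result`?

75

take 3 rows with largest mins:
    mins pos  games    team
8     48   M     39   Hawks
5     47   D     61  Sharks
11    42   D     36  Eagles
drop duplicate pos (keep=last):
    mins pos  games    team
8     48   M     39   Hawks
11    42   D     36  Eagles
Taking the sum of column 'games' gives 75.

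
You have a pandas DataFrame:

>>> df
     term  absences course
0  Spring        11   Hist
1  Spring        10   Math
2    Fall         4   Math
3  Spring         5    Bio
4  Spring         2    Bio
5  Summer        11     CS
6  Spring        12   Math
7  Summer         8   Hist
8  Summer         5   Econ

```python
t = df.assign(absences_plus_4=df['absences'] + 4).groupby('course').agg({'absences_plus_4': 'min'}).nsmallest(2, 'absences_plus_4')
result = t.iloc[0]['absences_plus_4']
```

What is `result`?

add column absences_plus_4 = df['absences'] + 4:
     term  absences course  absences_plus_4
0  Spring        11   Hist               15
1  Spring        10   Math               14
2    Fall         4   Math                8
3  Spring         5    Bio                9
4  Spring         2    Bio                6
5  Summer        11     CS               15
6  Spring        12   Math               16
7  Summer         8   Hist               12
8  Summer         5   Econ                9
group by course, min of absences_plus_4:
        absences_plus_4
course                 
Bio                   6
CS                   15
Econ                  9
Hist                 12
Math                  8
take 2 rows with smallest absences_plus_4:
        absences_plus_4
course                 
Bio                   6
Math                  8
Hence 6.

6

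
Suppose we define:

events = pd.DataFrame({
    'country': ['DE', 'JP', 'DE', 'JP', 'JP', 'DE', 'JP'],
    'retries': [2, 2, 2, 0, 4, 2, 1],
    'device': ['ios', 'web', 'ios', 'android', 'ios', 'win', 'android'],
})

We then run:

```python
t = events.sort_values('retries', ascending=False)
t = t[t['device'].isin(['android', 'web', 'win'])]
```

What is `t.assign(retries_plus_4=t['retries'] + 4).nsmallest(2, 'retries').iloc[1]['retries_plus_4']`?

sort by retries descending:
  country  retries   device
4      JP        4      ios
0      DE        2      ios
1      JP        2      web
2      DE        2      ios
5      DE        2      win
6      JP        1  android
3      JP        0  android
filter rows where device in ['android', 'web', 'win']:
  country  retries   device
1      JP        2      web
5      DE        2      win
6      JP        1  android
3      JP        0  android
add column retries_plus_4 = t['retries'] + 4:
  country  retries   device  retries_plus_4
1      JP        2      web               6
5      DE        2      win               6
6      JP        1  android               5
3      JP        0  android               4
take 2 rows with smallest retries:
  country  retries   device  retries_plus_4
3      JP        0  android               4
6      JP        1  android               5

5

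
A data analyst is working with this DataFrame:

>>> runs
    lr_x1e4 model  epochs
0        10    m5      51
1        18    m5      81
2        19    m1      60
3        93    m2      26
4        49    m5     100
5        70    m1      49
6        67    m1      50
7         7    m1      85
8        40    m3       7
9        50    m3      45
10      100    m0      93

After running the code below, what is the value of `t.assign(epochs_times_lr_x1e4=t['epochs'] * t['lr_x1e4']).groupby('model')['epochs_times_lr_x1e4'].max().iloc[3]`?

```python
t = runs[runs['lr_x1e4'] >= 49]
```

filter rows where lr_x1e4 >= 49:
    lr_x1e4 model  epochs
3        93    m2      26
4        49    m5     100
5        70    m1      49
6        67    m1      50
9        50    m3      45
10      100    m0      93
add column epochs_times_lr_x1e4 = t['epochs'] * t['lr_x1e4']:
    lr_x1e4 model  epochs  epochs_times_lr_x1e4
3        93    m2      26                  2418
4        49    m5     100                  4900
5        70    m1      49                  3430
6        67    m1      50                  3350
9        50    m3      45                  2250
10      100    m0      93                  9300
group by model, max of epochs_times_lr_x1e4:
model
m0    9300
m1    3430
m2    2418
m3    2250
m5    4900
Name: epochs_times_lr_x1e4, dtype: int64
The value at position 3 is 2250.

2250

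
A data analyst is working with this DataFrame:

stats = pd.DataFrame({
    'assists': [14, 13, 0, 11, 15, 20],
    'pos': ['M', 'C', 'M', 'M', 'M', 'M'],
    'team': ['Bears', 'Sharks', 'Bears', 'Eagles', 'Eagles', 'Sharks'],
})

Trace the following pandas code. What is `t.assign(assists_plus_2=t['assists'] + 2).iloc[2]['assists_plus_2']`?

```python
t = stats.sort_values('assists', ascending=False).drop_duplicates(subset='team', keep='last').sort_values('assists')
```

sort by assists descending:
   assists pos    team
5       20   M  Sharks
4       15   M  Eagles
0       14   M   Bears
1       13   C  Sharks
3       11   M  Eagles
2        0   M   Bears
drop duplicate team (keep=last):
   assists pos    team
1       13   C  Sharks
3       11   M  Eagles
2        0   M   Bears
sort by assists:
   assists pos    team
2        0   M   Bears
3       11   M  Eagles
1       13   C  Sharks
add column assists_plus_2 = t['assists'] + 2:
   assists pos    team  assists_plus_2
2        0   M   Bears               2
3       11   M  Eagles              13
1       13   C  Sharks              15
Taking the value at position 2, column 'assists_plus_2' gives 15.

15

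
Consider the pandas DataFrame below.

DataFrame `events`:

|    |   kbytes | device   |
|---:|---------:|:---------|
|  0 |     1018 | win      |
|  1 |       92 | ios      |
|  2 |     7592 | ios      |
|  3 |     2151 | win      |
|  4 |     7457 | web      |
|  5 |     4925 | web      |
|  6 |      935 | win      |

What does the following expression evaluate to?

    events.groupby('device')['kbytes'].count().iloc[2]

3

group by device, count of kbytes:
device
ios    2
web    2
win    3
Name: kbytes, dtype: int64
Hence 3.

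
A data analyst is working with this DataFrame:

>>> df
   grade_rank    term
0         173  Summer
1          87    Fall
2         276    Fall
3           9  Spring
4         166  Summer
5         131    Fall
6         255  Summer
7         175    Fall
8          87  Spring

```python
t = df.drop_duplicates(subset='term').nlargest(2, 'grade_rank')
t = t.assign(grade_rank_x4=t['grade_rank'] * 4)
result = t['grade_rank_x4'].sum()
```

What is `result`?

1040

drop duplicate term (keep=first):
   grade_rank    term
0         173  Summer
1          87    Fall
3           9  Spring
take 2 rows with largest grade_rank:
   grade_rank    term
0         173  Summer
1          87    Fall
add column grade_rank_x4 = t['grade_rank'] * 4:
   grade_rank    term  grade_rank_x4
0         173  Summer            692
1          87    Fall            348
So sum() = 1040.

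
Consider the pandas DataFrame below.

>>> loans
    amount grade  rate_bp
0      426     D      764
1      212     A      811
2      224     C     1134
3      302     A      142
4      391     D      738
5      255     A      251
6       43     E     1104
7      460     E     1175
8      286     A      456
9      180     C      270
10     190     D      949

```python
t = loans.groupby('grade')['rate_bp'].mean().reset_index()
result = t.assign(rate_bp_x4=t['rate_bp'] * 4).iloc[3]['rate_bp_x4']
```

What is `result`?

4558.0

group by grade, mean of rate_bp:
grade
A     415.0
C     702.0
D     817.0
E    1139.5
Name: rate_bp, dtype: float64
reset_index():
  grade  rate_bp
0     A    415.0
1     C    702.0
2     D    817.0
3     E   1139.5
add column rate_bp_x4 = t['rate_bp'] * 4:
  grade  rate_bp  rate_bp_x4
0     A    415.0      1660.0
1     C    702.0      2808.0
2     D    817.0      3268.0
3     E   1139.5      4558.0
Hence 4558.0.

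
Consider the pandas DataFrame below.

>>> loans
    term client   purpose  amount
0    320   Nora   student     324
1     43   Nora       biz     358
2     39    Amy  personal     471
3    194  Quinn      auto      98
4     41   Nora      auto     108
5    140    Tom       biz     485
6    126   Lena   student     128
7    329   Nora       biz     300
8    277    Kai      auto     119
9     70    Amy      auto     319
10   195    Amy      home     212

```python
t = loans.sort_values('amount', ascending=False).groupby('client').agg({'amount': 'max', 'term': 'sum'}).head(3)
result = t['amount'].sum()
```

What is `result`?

718

sort by amount descending:
    term client   purpose  amount
5    140    Tom       biz     485
2     39    Amy  personal     471
1     43   Nora       biz     358
0    320   Nora   student     324
9     70    Amy      auto     319
7    329   Nora       biz     300
10   195    Amy      home     212
6    126   Lena   student     128
8    277    Kai      auto     119
4     41   Nora      auto     108
3    194  Quinn      auto      98
group by client: max(amount), sum(term):
        amount  term
client              
Amy        471   304
Kai        119   277
Lena       128   126
Nora       358   733
Quinn       98   194
Tom        485   140
take first 3 rows:
        amount  term
client              
Amy        471   304
Kai        119   277
Lena       128   126
Finally, sum of column 'amount' = 718.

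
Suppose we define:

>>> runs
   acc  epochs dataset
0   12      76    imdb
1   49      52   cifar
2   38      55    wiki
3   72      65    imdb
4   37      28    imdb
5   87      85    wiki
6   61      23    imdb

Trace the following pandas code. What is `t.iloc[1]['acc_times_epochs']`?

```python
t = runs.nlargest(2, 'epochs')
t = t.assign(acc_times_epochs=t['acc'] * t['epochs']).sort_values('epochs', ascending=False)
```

912

take 2 rows with largest epochs:
   acc  epochs dataset
5   87      85    wiki
0   12      76    imdb
add column acc_times_epochs = t['acc'] * t['epochs']:
   acc  epochs dataset  acc_times_epochs
5   87      85    wiki              7395
0   12      76    imdb               912
sort by epochs descending:
   acc  epochs dataset  acc_times_epochs
5   87      85    wiki              7395
0   12      76    imdb               912
Finally, value at position 1, column 'acc_times_epochs' = 912.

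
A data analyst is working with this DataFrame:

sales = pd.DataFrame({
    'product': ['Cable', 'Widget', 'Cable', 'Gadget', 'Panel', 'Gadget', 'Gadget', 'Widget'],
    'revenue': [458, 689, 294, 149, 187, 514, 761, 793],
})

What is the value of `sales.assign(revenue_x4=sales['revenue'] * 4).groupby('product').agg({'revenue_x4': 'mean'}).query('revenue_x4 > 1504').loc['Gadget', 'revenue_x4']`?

1898.66666667

add column revenue_x4 = sales['revenue'] * 4:
  product  revenue  revenue_x4
0   Cable      458        1832
1  Widget      689        2756
2   Cable      294        1176
3  Gadget      149         596
4   Panel      187         748
5  Gadget      514        2056
6  Gadget      761        3044
7  Widget      793        3172
group by product, mean of revenue_x4:
          revenue_x4
product             
Cable    1504.000000
Gadget   1898.666667
Panel     748.000000
Widget   2964.000000
filter rows where revenue_x4 > 1504:
          revenue_x4
product             
Gadget   1898.666667
Widget   2964.000000
value at row 'Gadget', column 'revenue_x4' → 1898.66666667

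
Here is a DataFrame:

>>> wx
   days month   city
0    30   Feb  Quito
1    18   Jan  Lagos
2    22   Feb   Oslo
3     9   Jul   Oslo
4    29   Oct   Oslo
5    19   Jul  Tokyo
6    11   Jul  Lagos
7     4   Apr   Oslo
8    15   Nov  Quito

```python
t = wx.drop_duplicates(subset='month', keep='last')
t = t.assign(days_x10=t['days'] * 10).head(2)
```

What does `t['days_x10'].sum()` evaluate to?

400

drop duplicate month (keep=last):
   days month   city
1    18   Jan  Lagos
2    22   Feb   Oslo
4    29   Oct   Oslo
6    11   Jul  Lagos
7     4   Apr   Oslo
8    15   Nov  Quito
add column days_x10 = t['days'] * 10:
   days month   city  days_x10
1    18   Jan  Lagos       180
2    22   Feb   Oslo       220
4    29   Oct   Oslo       290
6    11   Jul  Lagos       110
7     4   Apr   Oslo        40
8    15   Nov  Quito       150
take first 2 rows:
   days month   city  days_x10
1    18   Jan  Lagos       180
2    22   Feb   Oslo       220
Finally, sum of column 'days_x10' = 400.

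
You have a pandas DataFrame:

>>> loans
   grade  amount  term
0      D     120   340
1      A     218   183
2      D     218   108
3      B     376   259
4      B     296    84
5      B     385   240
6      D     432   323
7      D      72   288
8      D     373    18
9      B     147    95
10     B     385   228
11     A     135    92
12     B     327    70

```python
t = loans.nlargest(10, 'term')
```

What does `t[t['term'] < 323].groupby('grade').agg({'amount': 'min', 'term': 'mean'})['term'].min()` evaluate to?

take 10 rows with largest term:
   grade  amount  term
0      D     120   340
6      D     432   323
7      D      72   288
3      B     376   259
5      B     385   240
10     B     385   228
1      A     218   183
2      D     218   108
9      B     147    95
11     A     135    92
filter rows where term < 323:
   grade  amount  term
7      D      72   288
3      B     376   259
5      B     385   240
10     B     385   228
1      A     218   183
2      D     218   108
9      B     147    95
11     A     135    92
group by grade: min(amount), mean(term):
       amount   term
grade               
A         135  137.5
B         147  205.5
D          72  198.0
Hence 137.5.

137.5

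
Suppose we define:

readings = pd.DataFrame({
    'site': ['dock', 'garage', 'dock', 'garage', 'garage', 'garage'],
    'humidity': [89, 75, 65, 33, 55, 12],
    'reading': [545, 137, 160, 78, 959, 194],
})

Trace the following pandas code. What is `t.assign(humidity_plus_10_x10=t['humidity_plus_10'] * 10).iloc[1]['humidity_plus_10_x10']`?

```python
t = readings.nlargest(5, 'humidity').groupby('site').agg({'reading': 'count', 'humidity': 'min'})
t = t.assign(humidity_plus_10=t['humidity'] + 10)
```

430

take 5 rows with largest humidity:
     site  humidity  reading
0    dock        89      545
1  garage        75      137
2    dock        65      160
4  garage        55      959
3  garage        33       78
group by site: count(reading), min(humidity):
        reading  humidity
site                     
dock          2        65
garage        3        33
add column humidity_plus_10 = t['humidity'] + 10:
        reading  humidity  humidity_plus_10
site                                       
dock          2        65                75
garage        3        33                43
add column humidity_plus_10_x10 = t['humidity_plus_10'] * 10:
        reading  humidity  humidity_plus_10  humidity_plus_10_x10
site                                                             
dock          2        65                75                   750
garage        3        33                43                   430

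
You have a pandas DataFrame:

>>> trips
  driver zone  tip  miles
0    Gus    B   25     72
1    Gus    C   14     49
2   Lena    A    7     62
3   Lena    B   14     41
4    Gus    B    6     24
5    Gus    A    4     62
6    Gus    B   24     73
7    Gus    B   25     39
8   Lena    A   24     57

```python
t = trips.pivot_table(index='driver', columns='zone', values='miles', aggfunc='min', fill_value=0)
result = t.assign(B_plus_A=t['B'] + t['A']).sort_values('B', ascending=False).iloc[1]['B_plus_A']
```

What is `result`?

86

pivot: rows=driver, cols=zone, min(miles):
zone     A   B   C
driver            
Gus     62  24  49
Lena    57  41   0
add column B_plus_A = t['B'] + t['A']:
zone     A   B   C  B_plus_A
driver                      
Gus     62  24  49        86
Lena    57  41   0        98
sort by B descending:
zone     A   B   C  B_plus_A
driver                      
Lena    57  41   0        98
Gus     62  24  49        86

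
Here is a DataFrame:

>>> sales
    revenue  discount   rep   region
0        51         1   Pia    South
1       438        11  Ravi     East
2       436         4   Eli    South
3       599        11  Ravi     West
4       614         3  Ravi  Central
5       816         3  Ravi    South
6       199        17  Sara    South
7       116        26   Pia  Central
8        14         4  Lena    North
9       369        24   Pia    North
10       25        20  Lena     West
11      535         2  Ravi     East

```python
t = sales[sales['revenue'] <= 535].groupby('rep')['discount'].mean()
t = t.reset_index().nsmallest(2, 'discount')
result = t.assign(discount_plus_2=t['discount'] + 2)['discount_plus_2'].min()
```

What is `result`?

6.0

filter rows where revenue <= 535:
    revenue  discount   rep   region
0        51         1   Pia    South
1       438        11  Ravi     East
2       436         4   Eli    South
6       199        17  Sara    South
7       116        26   Pia  Central
8        14         4  Lena    North
9       369        24   Pia    North
10       25        20  Lena     West
11      535         2  Ravi     East
group by rep, mean of discount:
rep
Eli      4.0
Lena    12.0
Pia     17.0
Ravi     6.5
Sara    17.0
Name: discount, dtype: float64
reset_index():
    rep  discount
0   Eli       4.0
1  Lena      12.0
2   Pia      17.0
3  Ravi       6.5
4  Sara      17.0
take 2 rows with smallest discount:
    rep  discount
0   Eli       4.0
3  Ravi       6.5
add column discount_plus_2 = t['discount'] + 2:
    rep  discount  discount_plus_2
0   Eli       4.0              6.0
3  Ravi       6.5              8.5
Hence 6.0.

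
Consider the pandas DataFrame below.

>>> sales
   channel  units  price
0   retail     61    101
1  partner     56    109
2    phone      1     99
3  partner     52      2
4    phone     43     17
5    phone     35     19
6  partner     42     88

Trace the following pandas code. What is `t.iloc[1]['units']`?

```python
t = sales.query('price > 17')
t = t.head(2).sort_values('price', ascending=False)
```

61

filter rows where price > 17:
   channel  units  price
0   retail     61    101
1  partner     56    109
2    phone      1     99
5    phone     35     19
6  partner     42     88
take first 2 rows:
   channel  units  price
0   retail     61    101
1  partner     56    109
sort by price descending:
   channel  units  price
1  partner     56    109
0   retail     61    101
Reading off the value at position 1, column 'units', we get 61.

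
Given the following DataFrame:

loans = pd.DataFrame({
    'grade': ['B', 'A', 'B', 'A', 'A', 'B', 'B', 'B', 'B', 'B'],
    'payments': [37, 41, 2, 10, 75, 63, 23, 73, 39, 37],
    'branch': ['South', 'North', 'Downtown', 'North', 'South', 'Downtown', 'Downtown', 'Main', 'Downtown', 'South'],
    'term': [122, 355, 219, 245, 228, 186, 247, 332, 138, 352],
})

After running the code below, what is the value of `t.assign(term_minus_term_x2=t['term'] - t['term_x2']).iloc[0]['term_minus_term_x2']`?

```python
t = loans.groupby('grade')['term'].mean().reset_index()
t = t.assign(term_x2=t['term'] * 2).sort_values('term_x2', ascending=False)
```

group by grade, mean of term:
grade
A    276.0
B    228.0
Name: term, dtype: float64
reset_index():
  grade   term
0     A  276.0
1     B  228.0
add column term_x2 = t['term'] * 2:
  grade   term  term_x2
0     A  276.0    552.0
1     B  228.0    456.0
sort by term_x2 descending:
  grade   term  term_x2
0     A  276.0    552.0
1     B  228.0    456.0
add column term_minus_term_x2 = t['term'] - t['term_x2']:
  grade   term  term_x2  term_minus_term_x2
0     A  276.0    552.0              -276.0
1     B  228.0    456.0              -228.0
Reading off the value at position 0, column 'term_minus_term_x2', we get -276.0.

-276.0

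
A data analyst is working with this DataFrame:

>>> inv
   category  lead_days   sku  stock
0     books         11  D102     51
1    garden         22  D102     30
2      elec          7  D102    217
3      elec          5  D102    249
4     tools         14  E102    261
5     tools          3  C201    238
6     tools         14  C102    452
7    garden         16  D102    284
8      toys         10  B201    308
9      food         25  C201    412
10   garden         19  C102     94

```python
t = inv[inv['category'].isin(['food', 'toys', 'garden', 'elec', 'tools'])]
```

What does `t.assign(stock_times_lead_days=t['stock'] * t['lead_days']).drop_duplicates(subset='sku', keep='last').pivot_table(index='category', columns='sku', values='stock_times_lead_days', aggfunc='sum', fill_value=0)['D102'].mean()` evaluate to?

1136.0

filter rows where category in ['food', 'toys', 'garden', 'elec', 'tools']:
   category  lead_days   sku  stock
1    garden         22  D102     30
2      elec          7  D102    217
3      elec          5  D102    249
4     tools         14  E102    261
5     tools          3  C201    238
6     tools         14  C102    452
7    garden         16  D102    284
8      toys         10  B201    308
9      food         25  C201    412
10   garden         19  C102     94
add column stock_times_lead_days = t['stock'] * t['lead_days']:
   category  lead_days   sku  stock  stock_times_lead_days
1    garden         22  D102     30                    660
2      elec          7  D102    217                   1519
3      elec          5  D102    249                   1245
4     tools         14  E102    261                   3654
5     tools          3  C201    238                    714
6     tools         14  C102    452                   6328
7    garden         16  D102    284                   4544
8      toys         10  B201    308                   3080
9      food         25  C201    412                  10300
10   garden         19  C102     94                   1786
drop duplicate sku (keep=last):
   category  lead_days   sku  stock  stock_times_lead_days
4     tools         14  E102    261                   3654
7    garden         16  D102    284                   4544
8      toys         10  B201    308                   3080
9      food         25  C201    412                  10300
10   garden         19  C102     94                   1786
pivot: rows=category, cols=sku, sum(stock_times_lead_days):
sku       B201  C102   C201  D102  E102
category                               
food         0     0  10300     0     0
garden       0  1786      0  4544     0
tools        0     0      0     0  3654
toys      3080     0      0     0     0
Reading off the mean of column 'D102', we get 1136.0.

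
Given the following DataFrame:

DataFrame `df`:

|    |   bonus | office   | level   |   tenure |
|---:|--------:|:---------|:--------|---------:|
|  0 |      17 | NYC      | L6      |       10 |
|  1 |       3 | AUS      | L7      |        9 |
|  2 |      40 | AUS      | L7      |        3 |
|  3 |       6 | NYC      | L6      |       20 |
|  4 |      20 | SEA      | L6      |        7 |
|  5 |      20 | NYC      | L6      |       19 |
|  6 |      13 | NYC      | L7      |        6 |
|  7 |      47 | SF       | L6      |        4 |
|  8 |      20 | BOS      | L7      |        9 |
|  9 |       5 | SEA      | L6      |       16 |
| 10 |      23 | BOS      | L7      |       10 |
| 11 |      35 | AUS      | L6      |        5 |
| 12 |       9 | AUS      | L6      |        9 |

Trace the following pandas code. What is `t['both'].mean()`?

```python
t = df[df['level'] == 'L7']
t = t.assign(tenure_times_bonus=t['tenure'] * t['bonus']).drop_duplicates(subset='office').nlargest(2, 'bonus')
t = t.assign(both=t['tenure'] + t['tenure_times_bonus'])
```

136.5

filter rows where level == 'L7':
    bonus office level  tenure
1       3    AUS    L7       9
2      40    AUS    L7       3
6      13    NYC    L7       6
8      20    BOS    L7       9
10     23    BOS    L7      10
add column tenure_times_bonus = t['tenure'] * t['bonus']:
    bonus office level  tenure  tenure_times_bonus
1       3    AUS    L7       9                  27
2      40    AUS    L7       3                 120
6      13    NYC    L7       6                  78
8      20    BOS    L7       9                 180
10     23    BOS    L7      10                 230
drop duplicate office (keep=first):
   bonus office level  tenure  tenure_times_bonus
1      3    AUS    L7       9                  27
6     13    NYC    L7       6                  78
8     20    BOS    L7       9                 180
take 2 rows with largest bonus:
   bonus office level  tenure  tenure_times_bonus
8     20    BOS    L7       9                 180
6     13    NYC    L7       6                  78
add column both = t['tenure'] + t['tenure_times_bonus']:
   bonus office level  tenure  tenure_times_bonus  both
8     20    BOS    L7       9                 180   189
6     13    NYC    L7       6                  78    84
Then the mean of column 'both': 136.5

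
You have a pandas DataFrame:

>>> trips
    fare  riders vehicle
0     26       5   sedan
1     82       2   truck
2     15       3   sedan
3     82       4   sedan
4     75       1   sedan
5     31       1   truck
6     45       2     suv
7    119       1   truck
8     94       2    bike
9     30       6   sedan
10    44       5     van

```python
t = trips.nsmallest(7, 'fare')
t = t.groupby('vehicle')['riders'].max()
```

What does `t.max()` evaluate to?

6

take 7 rows with smallest fare:
    fare  riders vehicle
2     15       3   sedan
0     26       5   sedan
9     30       6   sedan
5     31       1   truck
10    44       5     van
6     45       2     suv
4     75       1   sedan
group by vehicle, max of riders:
vehicle
sedan    6
suv      2
truck    1
van      5
Name: riders, dtype: int64
Taking the max of the resulting series gives 6.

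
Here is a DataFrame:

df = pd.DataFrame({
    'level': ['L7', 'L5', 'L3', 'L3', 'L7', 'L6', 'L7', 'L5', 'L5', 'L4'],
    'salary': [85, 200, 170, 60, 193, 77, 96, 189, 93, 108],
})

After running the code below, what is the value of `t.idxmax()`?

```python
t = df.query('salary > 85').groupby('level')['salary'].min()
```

L3

filter rows where salary > 85:
  level  salary
1    L5     200
2    L3     170
4    L7     193
6    L7      96
7    L5     189
8    L5      93
9    L4     108
group by level, min of salary:
level
L3    170
L4    108
L5     93
L7     96
Name: salary, dtype: int64
Hence L3.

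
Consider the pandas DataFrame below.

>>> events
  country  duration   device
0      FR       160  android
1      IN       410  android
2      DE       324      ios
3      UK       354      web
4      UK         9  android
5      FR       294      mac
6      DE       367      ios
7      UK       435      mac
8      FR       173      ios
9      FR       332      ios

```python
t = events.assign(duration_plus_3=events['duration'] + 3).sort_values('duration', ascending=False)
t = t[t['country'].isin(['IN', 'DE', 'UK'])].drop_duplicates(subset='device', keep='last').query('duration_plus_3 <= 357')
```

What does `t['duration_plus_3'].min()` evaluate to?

12

add column duration_plus_3 = events['duration'] + 3:
  country  duration   device  duration_plus_3
0      FR       160  android              163
1      IN       410  android              413
2      DE       324      ios              327
3      UK       354      web              357
4      UK         9  android               12
5      FR       294      mac              297
6      DE       367      ios              370
7      UK       435      mac              438
8      FR       173      ios              176
9      FR       332      ios              335
sort by duration descending:
  country  duration   device  duration_plus_3
7      UK       435      mac              438
1      IN       410  android              413
6      DE       367      ios              370
3      UK       354      web              357
9      FR       332      ios              335
2      DE       324      ios              327
5      FR       294      mac              297
8      FR       173      ios              176
0      FR       160  android              163
4      UK         9  android               12
filter rows where country in ['IN', 'DE', 'UK']:
  country  duration   device  duration_plus_3
7      UK       435      mac              438
1      IN       410  android              413
6      DE       367      ios              370
3      UK       354      web              357
2      DE       324      ios              327
4      UK         9  android               12
drop duplicate device (keep=last):
  country  duration   device  duration_plus_3
7      UK       435      mac              438
3      UK       354      web              357
2      DE       324      ios              327
4      UK         9  android               12
filter rows where duration_plus_3 <= 357:
  country  duration   device  duration_plus_3
3      UK       354      web              357
2      DE       324      ios              327
4      UK         9  android               12
Taking the min of column 'duration_plus_3' gives 12.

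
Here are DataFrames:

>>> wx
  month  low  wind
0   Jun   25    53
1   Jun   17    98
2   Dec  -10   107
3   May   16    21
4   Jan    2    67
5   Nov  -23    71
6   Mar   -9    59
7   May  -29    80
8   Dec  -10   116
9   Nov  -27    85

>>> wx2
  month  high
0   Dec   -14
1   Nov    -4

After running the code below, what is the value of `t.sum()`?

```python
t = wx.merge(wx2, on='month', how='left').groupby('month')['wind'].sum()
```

757

merge on 'month' (how='left') → 10 rows:
  month  low  wind  high
0   Jun   25    53   NaN
1   Jun   17    98   NaN
2   Dec  -10   107 -14.0
3   May   16    21   NaN
4   Jan    2    67   NaN
5   Nov  -23    71  -4.0
6   Mar   -9    59   NaN
7   May  -29    80   NaN
8   Dec  -10   116 -14.0
9   Nov  -27    85  -4.0
group by month, sum of wind:
month
Dec    223
Jan     67
Jun    151
Mar     59
May    101
Nov    156
Name: wind, dtype: int64
sum of the resulting series → 757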